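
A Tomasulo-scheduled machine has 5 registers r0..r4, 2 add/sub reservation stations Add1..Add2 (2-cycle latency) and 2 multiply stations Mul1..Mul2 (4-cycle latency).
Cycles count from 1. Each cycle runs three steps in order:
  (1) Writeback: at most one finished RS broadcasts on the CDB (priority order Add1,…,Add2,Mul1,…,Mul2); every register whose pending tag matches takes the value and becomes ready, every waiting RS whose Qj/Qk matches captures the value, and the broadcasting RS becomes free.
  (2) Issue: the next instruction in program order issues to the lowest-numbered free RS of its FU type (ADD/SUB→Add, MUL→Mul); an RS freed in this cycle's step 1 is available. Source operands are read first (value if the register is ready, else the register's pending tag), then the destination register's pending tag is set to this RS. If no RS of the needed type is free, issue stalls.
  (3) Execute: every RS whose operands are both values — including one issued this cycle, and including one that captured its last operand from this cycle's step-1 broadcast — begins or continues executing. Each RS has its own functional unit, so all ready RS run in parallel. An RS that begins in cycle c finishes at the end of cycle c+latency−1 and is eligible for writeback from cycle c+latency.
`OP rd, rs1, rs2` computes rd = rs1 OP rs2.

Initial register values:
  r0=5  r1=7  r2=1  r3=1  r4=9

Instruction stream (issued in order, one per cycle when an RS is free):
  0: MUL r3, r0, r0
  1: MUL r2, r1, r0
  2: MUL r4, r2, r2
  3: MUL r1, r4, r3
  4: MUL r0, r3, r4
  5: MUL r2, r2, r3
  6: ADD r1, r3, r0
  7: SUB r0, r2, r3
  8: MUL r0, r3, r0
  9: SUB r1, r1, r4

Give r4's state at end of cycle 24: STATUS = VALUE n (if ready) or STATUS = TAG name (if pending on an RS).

STATUS = VALUE 1225

  c1: issue MUL r3<-Mul1  regs: r0:5,r1:7,r2:1,r3:Mul1,r4:9
  c2: issue MUL r2<-Mul2  regs: r0:5,r1:7,r2:Mul2,r3:Mul1,r4:9
  c3: stall  regs: r0:5,r1:7,r2:Mul2,r3:Mul1,r4:9
  c4: stall  regs: r0:5,r1:7,r2:Mul2,r3:Mul1,r4:9
  c5: CDB Mul1=25; issue MUL r4<-Mul1  regs: r0:5,r1:7,r2:Mul2,r3:25,r4:Mul1
  c6: CDB Mul2=35; issue MUL r1<-Mul2  regs: r0:5,r1:Mul2,r2:35,r3:25,r4:Mul1
  c7: stall  regs: r0:5,r1:Mul2,r2:35,r3:25,r4:Mul1
  c8: stall  regs: r0:5,r1:Mul2,r2:35,r3:25,r4:Mul1
  c9: stall  regs: r0:5,r1:Mul2,r2:35,r3:25,r4:Mul1
  c10: CDB Mul1=1225; issue MUL r0<-Mul1  regs: r0:Mul1,r1:Mul2,r2:35,r3:25,r4:1225
  c11: stall  regs: r0:Mul1,r1:Mul2,r2:35,r3:25,r4:1225
  c12: stall  regs: r0:Mul1,r1:Mul2,r2:35,r3:25,r4:1225
  c13: stall  regs: r0:Mul1,r1:Mul2,r2:35,r3:25,r4:1225
  c14: CDB Mul1=30625; issue MUL r2<-Mul1  regs: r0:30625,r1:Mul2,r2:Mul1,r3:25,r4:1225
  c15: CDB Mul2=30625; issue ADD r1<-Add1  regs: r0:30625,r1:Add1,r2:Mul1,r3:25,r4:1225
  c16: issue SUB r0<-Add2  regs: r0:Add2,r1:Add1,r2:Mul1,r3:25,r4:1225
  c17: CDB Add1=30650; issue MUL r0<-Mul2  regs: r0:Mul2,r1:30650,r2:Mul1,r3:25,r4:1225
  c18: CDB Mul1=875; issue SUB r1<-Add1  regs: r0:Mul2,r1:Add1,r2:875,r3:25,r4:1225
  c19: -  regs: r0:Mul2,r1:Add1,r2:875,r3:25,r4:1225
  c20: CDB Add1=29425  regs: r0:Mul2,r1:29425,r2:875,r3:25,r4:1225
  c21: CDB Add2=850  regs: r0:Mul2,r1:29425,r2:875,r3:25,r4:1225
  c22: -  regs: r0:Mul2,r1:29425,r2:875,r3:25,r4:1225
  c23: -  regs: r0:Mul2,r1:29425,r2:875,r3:25,r4:1225
  c24: -  regs: r0:Mul2,r1:29425,r2:875,r3:25,r4:1225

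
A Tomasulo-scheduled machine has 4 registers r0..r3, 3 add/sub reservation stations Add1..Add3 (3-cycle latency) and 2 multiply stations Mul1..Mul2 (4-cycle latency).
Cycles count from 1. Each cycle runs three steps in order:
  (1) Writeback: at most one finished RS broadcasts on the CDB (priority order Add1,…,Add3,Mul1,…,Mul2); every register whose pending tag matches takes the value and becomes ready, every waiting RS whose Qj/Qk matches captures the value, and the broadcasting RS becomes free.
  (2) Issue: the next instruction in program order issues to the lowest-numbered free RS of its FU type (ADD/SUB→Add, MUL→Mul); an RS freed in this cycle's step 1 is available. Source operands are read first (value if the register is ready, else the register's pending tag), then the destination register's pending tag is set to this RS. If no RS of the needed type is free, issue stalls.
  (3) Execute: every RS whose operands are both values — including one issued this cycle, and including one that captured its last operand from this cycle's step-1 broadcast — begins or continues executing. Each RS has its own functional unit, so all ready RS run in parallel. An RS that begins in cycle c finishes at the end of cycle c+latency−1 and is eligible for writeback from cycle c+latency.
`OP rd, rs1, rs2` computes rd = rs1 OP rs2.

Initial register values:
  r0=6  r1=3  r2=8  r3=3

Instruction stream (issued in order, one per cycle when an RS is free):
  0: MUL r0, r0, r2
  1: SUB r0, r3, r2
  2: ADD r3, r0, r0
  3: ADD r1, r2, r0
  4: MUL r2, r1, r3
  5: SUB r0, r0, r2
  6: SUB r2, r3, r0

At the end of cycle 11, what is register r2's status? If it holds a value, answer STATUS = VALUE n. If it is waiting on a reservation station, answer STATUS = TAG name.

  c1: issue MUL r0<-Mul1  regs: r0:Mul1,r1:3,r2:8,r3:3
  c2: issue SUB r0<-Add1  regs: r0:Add1,r1:3,r2:8,r3:3
  c3: issue ADD r3<-Add2  regs: r0:Add1,r1:3,r2:8,r3:Add2
  c4: issue ADD r1<-Add3  regs: r0:Add1,r1:Add3,r2:8,r3:Add2
  c5: CDB Add1=-5; issue MUL r2<-Mul2  regs: r0:-5,r1:Add3,r2:Mul2,r3:Add2
  c6: CDB Mul1=48; issue SUB r0<-Add1  regs: r0:Add1,r1:Add3,r2:Mul2,r3:Add2
  c7: stall  regs: r0:Add1,r1:Add3,r2:Mul2,r3:Add2
  c8: CDB Add2=-10; issue SUB r2<-Add2  regs: r0:Add1,r1:Add3,r2:Add2,r3:-10
  c9: CDB Add3=3  regs: r0:Add1,r1:3,r2:Add2,r3:-10
  c10: -  regs: r0:Add1,r1:3,r2:Add2,r3:-10
  c11: -  regs: r0:Add1,r1:3,r2:Add2,r3:-10

STATUS = TAG Add2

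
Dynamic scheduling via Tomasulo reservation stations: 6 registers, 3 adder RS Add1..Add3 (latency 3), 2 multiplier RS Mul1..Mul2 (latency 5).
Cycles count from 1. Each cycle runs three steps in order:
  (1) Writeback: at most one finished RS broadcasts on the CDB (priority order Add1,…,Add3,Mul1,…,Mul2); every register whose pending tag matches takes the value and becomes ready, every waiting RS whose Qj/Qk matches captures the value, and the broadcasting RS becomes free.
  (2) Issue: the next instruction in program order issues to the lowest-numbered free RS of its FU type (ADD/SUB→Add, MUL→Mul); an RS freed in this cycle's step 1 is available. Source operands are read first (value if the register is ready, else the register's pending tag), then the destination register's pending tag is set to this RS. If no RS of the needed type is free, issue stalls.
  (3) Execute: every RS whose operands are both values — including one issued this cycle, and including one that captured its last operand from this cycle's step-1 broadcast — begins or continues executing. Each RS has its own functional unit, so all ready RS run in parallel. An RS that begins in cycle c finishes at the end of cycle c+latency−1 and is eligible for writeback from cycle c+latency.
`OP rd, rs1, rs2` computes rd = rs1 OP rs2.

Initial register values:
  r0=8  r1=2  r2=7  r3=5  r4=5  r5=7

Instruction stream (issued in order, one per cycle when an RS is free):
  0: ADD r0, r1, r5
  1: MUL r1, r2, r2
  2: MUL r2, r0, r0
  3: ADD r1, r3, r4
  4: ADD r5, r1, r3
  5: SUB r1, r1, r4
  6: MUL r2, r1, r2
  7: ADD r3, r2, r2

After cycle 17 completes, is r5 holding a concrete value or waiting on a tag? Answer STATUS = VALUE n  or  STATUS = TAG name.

STATUS = VALUE 15

  c1: issue ADD r0<-Add1  regs: r0:Add1,r1:2,r2:7,r3:5,r4:5,r5:7
  c2: issue MUL r1<-Mul1  regs: r0:Add1,r1:Mul1,r2:7,r3:5,r4:5,r5:7
  c3: issue MUL r2<-Mul2  regs: r0:Add1,r1:Mul1,r2:Mul2,r3:5,r4:5,r5:7
  c4: CDB Add1=9; issue ADD r1<-Add1  regs: r0:9,r1:Add1,r2:Mul2,r3:5,r4:5,r5:7
  c5: issue ADD r5<-Add2  regs: r0:9,r1:Add1,r2:Mul2,r3:5,r4:5,r5:Add2
  c6: issue SUB r1<-Add3  regs: r0:9,r1:Add3,r2:Mul2,r3:5,r4:5,r5:Add2
  c7: CDB Add1=10; stall  regs: r0:9,r1:Add3,r2:Mul2,r3:5,r4:5,r5:Add2
  c8: CDB Mul1=49; issue MUL r2<-Mul1  regs: r0:9,r1:Add3,r2:Mul1,r3:5,r4:5,r5:Add2
  c9: CDB Mul2=81; issue ADD r3<-Add1  regs: r0:9,r1:Add3,r2:Mul1,r3:Add1,r4:5,r5:Add2
  c10: CDB Add2=15  regs: r0:9,r1:Add3,r2:Mul1,r3:Add1,r4:5,r5:15
  c11: CDB Add3=5  regs: r0:9,r1:5,r2:Mul1,r3:Add1,r4:5,r5:15
  c12: -  regs: r0:9,r1:5,r2:Mul1,r3:Add1,r4:5,r5:15
  c13: -  regs: r0:9,r1:5,r2:Mul1,r3:Add1,r4:5,r5:15
  c14: -  regs: r0:9,r1:5,r2:Mul1,r3:Add1,r4:5,r5:15
  c15: -  regs: r0:9,r1:5,r2:Mul1,r3:Add1,r4:5,r5:15
  c16: CDB Mul1=405  regs: r0:9,r1:5,r2:405,r3:Add1,r4:5,r5:15
  c17: -  regs: r0:9,r1:5,r2:405,r3:Add1,r4:5,r5:15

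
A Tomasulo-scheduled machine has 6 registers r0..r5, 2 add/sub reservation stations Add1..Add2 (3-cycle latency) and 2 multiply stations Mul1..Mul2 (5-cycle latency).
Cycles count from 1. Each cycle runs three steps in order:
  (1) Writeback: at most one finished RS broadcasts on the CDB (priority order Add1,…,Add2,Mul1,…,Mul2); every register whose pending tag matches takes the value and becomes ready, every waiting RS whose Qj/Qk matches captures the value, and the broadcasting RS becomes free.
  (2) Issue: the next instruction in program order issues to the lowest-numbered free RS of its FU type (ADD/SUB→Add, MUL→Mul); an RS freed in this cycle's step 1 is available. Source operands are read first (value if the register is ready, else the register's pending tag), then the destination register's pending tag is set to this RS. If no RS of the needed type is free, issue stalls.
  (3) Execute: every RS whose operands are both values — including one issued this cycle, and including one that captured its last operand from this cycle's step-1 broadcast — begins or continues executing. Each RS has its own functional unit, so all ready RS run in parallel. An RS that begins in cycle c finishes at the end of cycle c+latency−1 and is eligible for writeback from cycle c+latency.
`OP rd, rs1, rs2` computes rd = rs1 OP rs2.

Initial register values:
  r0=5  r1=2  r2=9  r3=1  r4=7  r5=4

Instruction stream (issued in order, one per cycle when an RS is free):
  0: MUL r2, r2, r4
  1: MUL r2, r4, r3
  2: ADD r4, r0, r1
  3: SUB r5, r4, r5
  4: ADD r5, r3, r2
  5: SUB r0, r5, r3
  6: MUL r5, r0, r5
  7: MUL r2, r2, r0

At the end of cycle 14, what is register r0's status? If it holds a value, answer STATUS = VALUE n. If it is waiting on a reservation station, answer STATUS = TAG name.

STATUS = VALUE 7

c1: issue MUL r2<-Mul1 | r0:5,r1:2,r2:Mul1,r3:1,r4:7,r5:4
c2: issue MUL r2<-Mul2 | r0:5,r1:2,r2:Mul2,r3:1,r4:7,r5:4
c3: issue ADD r4<-Add1 | r0:5,r1:2,r2:Mul2,r3:1,r4:Add1,r5:4
c4: issue SUB r5<-Add2 | r0:5,r1:2,r2:Mul2,r3:1,r4:Add1,r5:Add2
c5: stall | r0:5,r1:2,r2:Mul2,r3:1,r4:Add1,r5:Add2
c6: CDB Add1=7; issue ADD r5<-Add1 | r0:5,r1:2,r2:Mul2,r3:1,r4:7,r5:Add1
c7: CDB Mul1=63; stall | r0:5,r1:2,r2:Mul2,r3:1,r4:7,r5:Add1
c8: CDB Mul2=7; stall | r0:5,r1:2,r2:7,r3:1,r4:7,r5:Add1
c9: CDB Add2=3; issue SUB r0<-Add2 | r0:Add2,r1:2,r2:7,r3:1,r4:7,r5:Add1
c10: issue MUL r5<-Mul1 | r0:Add2,r1:2,r2:7,r3:1,r4:7,r5:Mul1
c11: CDB Add1=8; issue MUL r2<-Mul2 | r0:Add2,r1:2,r2:Mul2,r3:1,r4:7,r5:Mul1
c12: - | r0:Add2,r1:2,r2:Mul2,r3:1,r4:7,r5:Mul1
c13: - | r0:Add2,r1:2,r2:Mul2,r3:1,r4:7,r5:Mul1
c14: CDB Add2=7 | r0:7,r1:2,r2:Mul2,r3:1,r4:7,r5:Mul1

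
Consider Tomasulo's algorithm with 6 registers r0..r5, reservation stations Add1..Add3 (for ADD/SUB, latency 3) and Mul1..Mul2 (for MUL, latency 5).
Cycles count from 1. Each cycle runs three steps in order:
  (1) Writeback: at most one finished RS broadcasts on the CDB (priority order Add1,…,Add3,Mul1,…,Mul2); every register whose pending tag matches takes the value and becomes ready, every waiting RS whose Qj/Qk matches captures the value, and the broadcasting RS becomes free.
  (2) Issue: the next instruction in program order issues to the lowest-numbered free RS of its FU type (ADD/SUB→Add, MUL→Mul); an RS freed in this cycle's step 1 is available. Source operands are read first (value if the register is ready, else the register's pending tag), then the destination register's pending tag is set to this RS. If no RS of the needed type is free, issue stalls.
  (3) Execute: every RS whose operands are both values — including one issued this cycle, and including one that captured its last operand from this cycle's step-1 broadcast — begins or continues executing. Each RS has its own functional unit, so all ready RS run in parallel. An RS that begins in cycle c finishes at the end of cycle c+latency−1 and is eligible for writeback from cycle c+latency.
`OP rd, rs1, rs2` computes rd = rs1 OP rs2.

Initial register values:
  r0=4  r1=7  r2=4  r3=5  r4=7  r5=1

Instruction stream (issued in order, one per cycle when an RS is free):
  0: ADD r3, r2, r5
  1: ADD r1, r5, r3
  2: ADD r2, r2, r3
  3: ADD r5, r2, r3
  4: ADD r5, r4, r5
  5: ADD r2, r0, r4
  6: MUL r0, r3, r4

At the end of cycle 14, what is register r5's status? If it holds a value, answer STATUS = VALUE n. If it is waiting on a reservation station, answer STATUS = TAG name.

STATUS = VALUE 21

  c1: issue ADD r3<-Add1  regs: r0:4,r1:7,r2:4,r3:Add1,r4:7,r5:1
  c2: issue ADD r1<-Add2  regs: r0:4,r1:Add2,r2:4,r3:Add1,r4:7,r5:1
  c3: issue ADD r2<-Add3  regs: r0:4,r1:Add2,r2:Add3,r3:Add1,r4:7,r5:1
  c4: CDB Add1=5; issue ADD r5<-Add1  regs: r0:4,r1:Add2,r2:Add3,r3:5,r4:7,r5:Add1
  c5: stall  regs: r0:4,r1:Add2,r2:Add3,r3:5,r4:7,r5:Add1
  c6: stall  regs: r0:4,r1:Add2,r2:Add3,r3:5,r4:7,r5:Add1
  c7: CDB Add2=6; issue ADD r5<-Add2  regs: r0:4,r1:6,r2:Add3,r3:5,r4:7,r5:Add2
  c8: CDB Add3=9; issue ADD r2<-Add3  regs: r0:4,r1:6,r2:Add3,r3:5,r4:7,r5:Add2
  c9: issue MUL r0<-Mul1  regs: r0:Mul1,r1:6,r2:Add3,r3:5,r4:7,r5:Add2
  c10: -  regs: r0:Mul1,r1:6,r2:Add3,r3:5,r4:7,r5:Add2
  c11: CDB Add1=14  regs: r0:Mul1,r1:6,r2:Add3,r3:5,r4:7,r5:Add2
  c12: CDB Add3=11  regs: r0:Mul1,r1:6,r2:11,r3:5,r4:7,r5:Add2
  c13: -  regs: r0:Mul1,r1:6,r2:11,r3:5,r4:7,r5:Add2
  c14: CDB Add2=21  regs: r0:Mul1,r1:6,r2:11,r3:5,r4:7,r5:21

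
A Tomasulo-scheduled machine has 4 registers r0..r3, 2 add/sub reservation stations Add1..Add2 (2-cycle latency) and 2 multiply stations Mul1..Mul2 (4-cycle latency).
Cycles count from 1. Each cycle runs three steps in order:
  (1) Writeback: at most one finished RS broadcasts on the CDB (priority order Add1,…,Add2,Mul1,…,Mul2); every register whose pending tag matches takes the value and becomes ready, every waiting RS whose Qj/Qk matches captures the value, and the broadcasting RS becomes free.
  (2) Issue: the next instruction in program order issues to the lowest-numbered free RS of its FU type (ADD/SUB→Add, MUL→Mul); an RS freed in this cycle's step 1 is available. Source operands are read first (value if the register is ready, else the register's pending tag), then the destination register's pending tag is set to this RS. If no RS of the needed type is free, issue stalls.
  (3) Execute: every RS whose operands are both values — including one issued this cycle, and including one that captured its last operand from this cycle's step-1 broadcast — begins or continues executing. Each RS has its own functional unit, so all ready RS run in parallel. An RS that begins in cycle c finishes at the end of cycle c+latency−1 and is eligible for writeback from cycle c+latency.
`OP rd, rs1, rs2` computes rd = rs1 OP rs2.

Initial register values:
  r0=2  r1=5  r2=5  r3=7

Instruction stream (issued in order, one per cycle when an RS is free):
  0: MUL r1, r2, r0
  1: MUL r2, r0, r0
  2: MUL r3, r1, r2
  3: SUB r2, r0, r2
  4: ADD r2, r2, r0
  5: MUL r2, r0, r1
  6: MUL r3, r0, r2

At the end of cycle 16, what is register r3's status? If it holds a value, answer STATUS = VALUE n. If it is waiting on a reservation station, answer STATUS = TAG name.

STATUS = VALUE 40

c1: issue MUL r1<-Mul1 | r0:2,r1:Mul1,r2:5,r3:7
c2: issue MUL r2<-Mul2 | r0:2,r1:Mul1,r2:Mul2,r3:7
c3: stall | r0:2,r1:Mul1,r2:Mul2,r3:7
c4: stall | r0:2,r1:Mul1,r2:Mul2,r3:7
c5: CDB Mul1=10; issue MUL r3<-Mul1 | r0:2,r1:10,r2:Mul2,r3:Mul1
c6: CDB Mul2=4; issue SUB r2<-Add1 | r0:2,r1:10,r2:Add1,r3:Mul1
c7: issue ADD r2<-Add2 | r0:2,r1:10,r2:Add2,r3:Mul1
c8: CDB Add1=-2; issue MUL r2<-Mul2 | r0:2,r1:10,r2:Mul2,r3:Mul1
c9: stall | r0:2,r1:10,r2:Mul2,r3:Mul1
c10: CDB Add2=0; stall | r0:2,r1:10,r2:Mul2,r3:Mul1
c11: CDB Mul1=40; issue MUL r3<-Mul1 | r0:2,r1:10,r2:Mul2,r3:Mul1
c12: CDB Mul2=20 | r0:2,r1:10,r2:20,r3:Mul1
c13: - | r0:2,r1:10,r2:20,r3:Mul1
c14: - | r0:2,r1:10,r2:20,r3:Mul1
c15: - | r0:2,r1:10,r2:20,r3:Mul1
c16: CDB Mul1=40 | r0:2,r1:10,r2:20,r3:40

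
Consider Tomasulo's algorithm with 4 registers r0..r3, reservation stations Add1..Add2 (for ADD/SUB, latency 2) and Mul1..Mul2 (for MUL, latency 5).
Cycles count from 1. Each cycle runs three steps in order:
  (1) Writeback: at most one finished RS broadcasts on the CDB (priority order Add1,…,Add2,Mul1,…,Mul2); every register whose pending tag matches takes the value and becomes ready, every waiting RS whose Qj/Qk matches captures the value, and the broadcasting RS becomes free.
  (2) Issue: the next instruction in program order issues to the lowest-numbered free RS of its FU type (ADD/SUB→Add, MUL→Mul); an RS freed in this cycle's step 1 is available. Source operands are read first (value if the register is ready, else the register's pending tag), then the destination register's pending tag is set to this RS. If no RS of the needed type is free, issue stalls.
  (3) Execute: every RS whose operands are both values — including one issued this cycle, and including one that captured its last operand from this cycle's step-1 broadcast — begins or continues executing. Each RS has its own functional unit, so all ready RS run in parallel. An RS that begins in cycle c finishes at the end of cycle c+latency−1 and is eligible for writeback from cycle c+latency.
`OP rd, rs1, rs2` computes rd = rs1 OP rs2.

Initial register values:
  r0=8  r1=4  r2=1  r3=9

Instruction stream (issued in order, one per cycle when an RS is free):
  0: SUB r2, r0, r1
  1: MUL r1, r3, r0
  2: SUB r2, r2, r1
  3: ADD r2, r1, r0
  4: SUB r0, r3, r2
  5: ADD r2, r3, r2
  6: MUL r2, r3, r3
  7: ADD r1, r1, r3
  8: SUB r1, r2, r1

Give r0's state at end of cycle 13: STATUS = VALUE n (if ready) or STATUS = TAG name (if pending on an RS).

c1: issue SUB r2<-Add1 | r0:8,r1:4,r2:Add1,r3:9
c2: issue MUL r1<-Mul1 | r0:8,r1:Mul1,r2:Add1,r3:9
c3: CDB Add1=4; issue SUB r2<-Add1 | r0:8,r1:Mul1,r2:Add1,r3:9
c4: issue ADD r2<-Add2 | r0:8,r1:Mul1,r2:Add2,r3:9
c5: stall | r0:8,r1:Mul1,r2:Add2,r3:9
c6: stall | r0:8,r1:Mul1,r2:Add2,r3:9
c7: CDB Mul1=72; stall | r0:8,r1:72,r2:Add2,r3:9
c8: stall | r0:8,r1:72,r2:Add2,r3:9
c9: CDB Add1=-68; issue SUB r0<-Add1 | r0:Add1,r1:72,r2:Add2,r3:9
c10: CDB Add2=80; issue ADD r2<-Add2 | r0:Add1,r1:72,r2:Add2,r3:9
c11: issue MUL r2<-Mul1 | r0:Add1,r1:72,r2:Mul1,r3:9
c12: CDB Add1=-71; issue ADD r1<-Add1 | r0:-71,r1:Add1,r2:Mul1,r3:9
c13: CDB Add2=89; issue SUB r1<-Add2 | r0:-71,r1:Add2,r2:Mul1,r3:9

STATUS = VALUE -71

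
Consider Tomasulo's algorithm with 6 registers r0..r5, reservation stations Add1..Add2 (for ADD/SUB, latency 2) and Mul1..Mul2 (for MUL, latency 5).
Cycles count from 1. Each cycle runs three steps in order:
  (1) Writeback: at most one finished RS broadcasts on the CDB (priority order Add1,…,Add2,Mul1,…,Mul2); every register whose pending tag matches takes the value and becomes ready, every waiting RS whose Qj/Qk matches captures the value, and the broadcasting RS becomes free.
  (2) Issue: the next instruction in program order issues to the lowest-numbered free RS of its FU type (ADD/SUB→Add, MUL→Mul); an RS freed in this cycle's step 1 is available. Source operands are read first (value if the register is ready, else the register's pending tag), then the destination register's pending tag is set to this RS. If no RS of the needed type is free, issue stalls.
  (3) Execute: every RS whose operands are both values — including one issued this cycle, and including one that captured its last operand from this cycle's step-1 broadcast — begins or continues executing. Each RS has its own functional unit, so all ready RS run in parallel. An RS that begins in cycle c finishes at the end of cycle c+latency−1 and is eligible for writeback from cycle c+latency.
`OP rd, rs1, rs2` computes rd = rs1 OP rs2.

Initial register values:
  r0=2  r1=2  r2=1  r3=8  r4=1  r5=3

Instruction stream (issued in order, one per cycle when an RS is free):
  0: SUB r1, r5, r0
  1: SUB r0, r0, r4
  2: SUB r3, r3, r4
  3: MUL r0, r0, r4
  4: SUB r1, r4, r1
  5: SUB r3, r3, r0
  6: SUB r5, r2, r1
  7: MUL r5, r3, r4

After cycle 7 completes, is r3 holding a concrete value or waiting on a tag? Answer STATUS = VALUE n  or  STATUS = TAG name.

STATUS = TAG Add2

  c1: issue SUB r1<-Add1  regs: r0:2,r1:Add1,r2:1,r3:8,r4:1,r5:3
  c2: issue SUB r0<-Add2  regs: r0:Add2,r1:Add1,r2:1,r3:8,r4:1,r5:3
  c3: CDB Add1=1; issue SUB r3<-Add1  regs: r0:Add2,r1:1,r2:1,r3:Add1,r4:1,r5:3
  c4: CDB Add2=1; issue MUL r0<-Mul1  regs: r0:Mul1,r1:1,r2:1,r3:Add1,r4:1,r5:3
  c5: CDB Add1=7; issue SUB r1<-Add1  regs: r0:Mul1,r1:Add1,r2:1,r3:7,r4:1,r5:3
  c6: issue SUB r3<-Add2  regs: r0:Mul1,r1:Add1,r2:1,r3:Add2,r4:1,r5:3
  c7: CDB Add1=0; issue SUB r5<-Add1  regs: r0:Mul1,r1:0,r2:1,r3:Add2,r4:1,r5:Add1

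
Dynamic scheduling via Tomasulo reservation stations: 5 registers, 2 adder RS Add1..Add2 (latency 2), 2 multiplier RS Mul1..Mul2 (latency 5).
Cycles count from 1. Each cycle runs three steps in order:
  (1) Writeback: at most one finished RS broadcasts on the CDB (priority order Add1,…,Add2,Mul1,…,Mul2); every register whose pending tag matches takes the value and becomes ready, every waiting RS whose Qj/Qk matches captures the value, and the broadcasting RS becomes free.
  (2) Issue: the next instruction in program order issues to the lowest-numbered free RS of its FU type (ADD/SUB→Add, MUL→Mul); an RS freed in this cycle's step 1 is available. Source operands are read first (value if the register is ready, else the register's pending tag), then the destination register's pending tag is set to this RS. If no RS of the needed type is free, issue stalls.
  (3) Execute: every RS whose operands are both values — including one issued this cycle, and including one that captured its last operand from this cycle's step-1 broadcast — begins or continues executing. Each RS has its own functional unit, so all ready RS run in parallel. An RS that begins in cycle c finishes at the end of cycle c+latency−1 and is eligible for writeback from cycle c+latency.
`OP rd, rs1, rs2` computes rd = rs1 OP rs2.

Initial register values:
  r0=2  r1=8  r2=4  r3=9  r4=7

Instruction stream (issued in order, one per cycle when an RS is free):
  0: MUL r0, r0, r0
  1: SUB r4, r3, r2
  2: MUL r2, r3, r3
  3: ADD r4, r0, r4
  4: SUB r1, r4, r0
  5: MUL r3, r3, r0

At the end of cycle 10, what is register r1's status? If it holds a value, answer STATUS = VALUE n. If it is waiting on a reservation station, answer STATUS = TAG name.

  c1: issue MUL r0<-Mul1  regs: r0:Mul1,r1:8,r2:4,r3:9,r4:7
  c2: issue SUB r4<-Add1  regs: r0:Mul1,r1:8,r2:4,r3:9,r4:Add1
  c3: issue MUL r2<-Mul2  regs: r0:Mul1,r1:8,r2:Mul2,r3:9,r4:Add1
  c4: CDB Add1=5; issue ADD r4<-Add1  regs: r0:Mul1,r1:8,r2:Mul2,r3:9,r4:Add1
  c5: issue SUB r1<-Add2  regs: r0:Mul1,r1:Add2,r2:Mul2,r3:9,r4:Add1
  c6: CDB Mul1=4; issue MUL r3<-Mul1  regs: r0:4,r1:Add2,r2:Mul2,r3:Mul1,r4:Add1
  c7: -  regs: r0:4,r1:Add2,r2:Mul2,r3:Mul1,r4:Add1
  c8: CDB Add1=9  regs: r0:4,r1:Add2,r2:Mul2,r3:Mul1,r4:9
  c9: CDB Mul2=81  regs: r0:4,r1:Add2,r2:81,r3:Mul1,r4:9
  c10: CDB Add2=5  regs: r0:4,r1:5,r2:81,r3:Mul1,r4:9

STATUS = VALUE 5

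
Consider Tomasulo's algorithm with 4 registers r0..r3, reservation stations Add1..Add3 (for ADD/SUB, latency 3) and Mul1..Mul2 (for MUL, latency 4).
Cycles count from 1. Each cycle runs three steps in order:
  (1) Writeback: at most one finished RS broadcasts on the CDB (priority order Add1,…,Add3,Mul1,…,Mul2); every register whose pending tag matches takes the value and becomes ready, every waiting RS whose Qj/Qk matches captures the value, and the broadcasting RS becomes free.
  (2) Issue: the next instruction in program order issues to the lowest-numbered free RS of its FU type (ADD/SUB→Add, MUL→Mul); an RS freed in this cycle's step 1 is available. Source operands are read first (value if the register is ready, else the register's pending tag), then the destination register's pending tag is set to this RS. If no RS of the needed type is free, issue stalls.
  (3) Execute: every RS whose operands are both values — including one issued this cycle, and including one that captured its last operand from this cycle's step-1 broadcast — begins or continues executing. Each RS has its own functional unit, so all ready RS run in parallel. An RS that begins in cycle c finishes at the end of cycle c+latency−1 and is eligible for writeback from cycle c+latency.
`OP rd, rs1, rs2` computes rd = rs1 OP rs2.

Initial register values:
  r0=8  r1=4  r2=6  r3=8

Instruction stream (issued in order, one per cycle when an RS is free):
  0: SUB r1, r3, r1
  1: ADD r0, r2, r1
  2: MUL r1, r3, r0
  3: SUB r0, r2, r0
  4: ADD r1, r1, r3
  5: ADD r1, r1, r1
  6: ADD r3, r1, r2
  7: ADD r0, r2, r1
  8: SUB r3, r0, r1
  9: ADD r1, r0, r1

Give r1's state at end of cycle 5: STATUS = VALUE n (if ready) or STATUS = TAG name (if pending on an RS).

cycle 1: issue SUB r1<-Add1 // r0:8,r1:Add1,r2:6,r3:8
cycle 2: issue ADD r0<-Add2 // r0:Add2,r1:Add1,r2:6,r3:8
cycle 3: issue MUL r1<-Mul1 // r0:Add2,r1:Mul1,r2:6,r3:8
cycle 4: CDB Add1=4; issue SUB r0<-Add1 // r0:Add1,r1:Mul1,r2:6,r3:8
cycle 5: issue ADD r1<-Add3 // r0:Add1,r1:Add3,r2:6,r3:8

STATUS = TAG Add3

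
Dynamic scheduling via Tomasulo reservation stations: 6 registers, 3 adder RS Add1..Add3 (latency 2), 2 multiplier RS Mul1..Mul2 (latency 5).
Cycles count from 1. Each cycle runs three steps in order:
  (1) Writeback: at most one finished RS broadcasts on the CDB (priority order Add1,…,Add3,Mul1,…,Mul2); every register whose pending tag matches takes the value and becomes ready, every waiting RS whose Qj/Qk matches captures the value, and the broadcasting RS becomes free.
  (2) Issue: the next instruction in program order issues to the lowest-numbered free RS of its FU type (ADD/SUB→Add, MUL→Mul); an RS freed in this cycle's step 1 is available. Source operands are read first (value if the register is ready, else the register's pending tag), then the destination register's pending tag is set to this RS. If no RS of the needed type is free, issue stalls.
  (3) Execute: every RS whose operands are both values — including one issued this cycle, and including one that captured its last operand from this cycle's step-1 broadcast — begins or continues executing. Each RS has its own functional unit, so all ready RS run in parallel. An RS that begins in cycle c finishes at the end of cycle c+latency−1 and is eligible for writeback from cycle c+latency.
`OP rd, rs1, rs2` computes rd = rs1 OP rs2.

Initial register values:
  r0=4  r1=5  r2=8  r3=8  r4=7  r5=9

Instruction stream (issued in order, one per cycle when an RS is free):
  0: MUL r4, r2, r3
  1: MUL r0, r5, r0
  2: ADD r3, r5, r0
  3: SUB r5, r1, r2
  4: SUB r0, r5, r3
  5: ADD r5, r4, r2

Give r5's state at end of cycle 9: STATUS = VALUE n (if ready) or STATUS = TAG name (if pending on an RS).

c1: issue MUL r4<-Mul1 | r0:4,r1:5,r2:8,r3:8,r4:Mul1,r5:9
c2: issue MUL r0<-Mul2 | r0:Mul2,r1:5,r2:8,r3:8,r4:Mul1,r5:9
c3: issue ADD r3<-Add1 | r0:Mul2,r1:5,r2:8,r3:Add1,r4:Mul1,r5:9
c4: issue SUB r5<-Add2 | r0:Mul2,r1:5,r2:8,r3:Add1,r4:Mul1,r5:Add2
c5: issue SUB r0<-Add3 | r0:Add3,r1:5,r2:8,r3:Add1,r4:Mul1,r5:Add2
c6: CDB Add2=-3; issue ADD r5<-Add2 | r0:Add3,r1:5,r2:8,r3:Add1,r4:Mul1,r5:Add2
c7: CDB Mul1=64 | r0:Add3,r1:5,r2:8,r3:Add1,r4:64,r5:Add2
c8: CDB Mul2=36 | r0:Add3,r1:5,r2:8,r3:Add1,r4:64,r5:Add2
c9: CDB Add2=72 | r0:Add3,r1:5,r2:8,r3:Add1,r4:64,r5:72

STATUS = VALUE 72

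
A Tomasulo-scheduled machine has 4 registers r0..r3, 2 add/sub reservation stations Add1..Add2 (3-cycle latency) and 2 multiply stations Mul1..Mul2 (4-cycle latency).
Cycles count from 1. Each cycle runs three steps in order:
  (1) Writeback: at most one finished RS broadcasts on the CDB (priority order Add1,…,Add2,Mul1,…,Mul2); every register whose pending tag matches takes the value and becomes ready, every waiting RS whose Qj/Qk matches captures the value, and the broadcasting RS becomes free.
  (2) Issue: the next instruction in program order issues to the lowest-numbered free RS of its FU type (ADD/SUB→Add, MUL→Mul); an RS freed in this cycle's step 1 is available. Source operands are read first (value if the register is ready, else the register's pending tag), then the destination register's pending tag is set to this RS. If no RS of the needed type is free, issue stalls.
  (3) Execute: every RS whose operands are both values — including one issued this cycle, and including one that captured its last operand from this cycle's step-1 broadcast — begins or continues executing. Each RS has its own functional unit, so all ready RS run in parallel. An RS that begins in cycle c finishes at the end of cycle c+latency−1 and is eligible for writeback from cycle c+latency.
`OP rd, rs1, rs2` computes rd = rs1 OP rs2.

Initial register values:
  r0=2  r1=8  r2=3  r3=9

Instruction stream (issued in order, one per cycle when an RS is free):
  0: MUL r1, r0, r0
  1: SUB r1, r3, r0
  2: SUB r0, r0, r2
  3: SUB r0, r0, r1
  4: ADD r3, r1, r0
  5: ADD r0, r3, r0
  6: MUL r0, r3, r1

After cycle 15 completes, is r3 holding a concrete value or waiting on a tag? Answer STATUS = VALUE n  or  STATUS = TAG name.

c1: issue MUL r1<-Mul1 | r0:2,r1:Mul1,r2:3,r3:9
c2: issue SUB r1<-Add1 | r0:2,r1:Add1,r2:3,r3:9
c3: issue SUB r0<-Add2 | r0:Add2,r1:Add1,r2:3,r3:9
c4: stall | r0:Add2,r1:Add1,r2:3,r3:9
c5: CDB Add1=7; issue SUB r0<-Add1 | r0:Add1,r1:7,r2:3,r3:9
c6: CDB Add2=-1; issue ADD r3<-Add2 | r0:Add1,r1:7,r2:3,r3:Add2
c7: CDB Mul1=4; stall | r0:Add1,r1:7,r2:3,r3:Add2
c8: stall | r0:Add1,r1:7,r2:3,r3:Add2
c9: CDB Add1=-8; issue ADD r0<-Add1 | r0:Add1,r1:7,r2:3,r3:Add2
c10: issue MUL r0<-Mul1 | r0:Mul1,r1:7,r2:3,r3:Add2
c11: - | r0:Mul1,r1:7,r2:3,r3:Add2
c12: CDB Add2=-1 | r0:Mul1,r1:7,r2:3,r3:-1
c13: - | r0:Mul1,r1:7,r2:3,r3:-1
c14: - | r0:Mul1,r1:7,r2:3,r3:-1
c15: CDB Add1=-9 | r0:Mul1,r1:7,r2:3,r3:-1

STATUS = VALUE -1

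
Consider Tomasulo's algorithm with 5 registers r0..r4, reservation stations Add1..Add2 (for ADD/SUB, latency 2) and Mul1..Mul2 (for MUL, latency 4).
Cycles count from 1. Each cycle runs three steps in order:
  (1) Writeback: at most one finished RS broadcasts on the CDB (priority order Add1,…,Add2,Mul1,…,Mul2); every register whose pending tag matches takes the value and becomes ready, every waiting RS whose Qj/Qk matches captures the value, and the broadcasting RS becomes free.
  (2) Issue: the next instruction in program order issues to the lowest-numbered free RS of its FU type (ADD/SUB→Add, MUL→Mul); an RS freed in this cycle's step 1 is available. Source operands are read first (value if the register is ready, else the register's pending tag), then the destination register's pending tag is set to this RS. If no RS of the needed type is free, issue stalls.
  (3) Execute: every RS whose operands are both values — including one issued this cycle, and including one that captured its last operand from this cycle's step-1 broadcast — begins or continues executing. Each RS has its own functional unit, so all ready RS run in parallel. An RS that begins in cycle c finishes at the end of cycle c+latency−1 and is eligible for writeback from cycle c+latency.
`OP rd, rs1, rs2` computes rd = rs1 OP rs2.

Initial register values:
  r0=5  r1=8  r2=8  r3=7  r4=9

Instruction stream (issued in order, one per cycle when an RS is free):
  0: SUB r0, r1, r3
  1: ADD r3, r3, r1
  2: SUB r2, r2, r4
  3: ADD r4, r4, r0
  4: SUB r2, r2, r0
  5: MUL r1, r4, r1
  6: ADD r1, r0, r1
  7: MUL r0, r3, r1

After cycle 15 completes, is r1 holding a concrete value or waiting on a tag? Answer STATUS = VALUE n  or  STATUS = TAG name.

STATUS = VALUE 81

  c1: issue SUB r0<-Add1  regs: r0:Add1,r1:8,r2:8,r3:7,r4:9
  c2: issue ADD r3<-Add2  regs: r0:Add1,r1:8,r2:8,r3:Add2,r4:9
  c3: CDB Add1=1; issue SUB r2<-Add1  regs: r0:1,r1:8,r2:Add1,r3:Add2,r4:9
  c4: CDB Add2=15; issue ADD r4<-Add2  regs: r0:1,r1:8,r2:Add1,r3:15,r4:Add2
  c5: CDB Add1=-1; issue SUB r2<-Add1  regs: r0:1,r1:8,r2:Add1,r3:15,r4:Add2
  c6: CDB Add2=10; issue MUL r1<-Mul1  regs: r0:1,r1:Mul1,r2:Add1,r3:15,r4:10
  c7: CDB Add1=-2; issue ADD r1<-Add1  regs: r0:1,r1:Add1,r2:-2,r3:15,r4:10
  c8: issue MUL r0<-Mul2  regs: r0:Mul2,r1:Add1,r2:-2,r3:15,r4:10
  c9: -  regs: r0:Mul2,r1:Add1,r2:-2,r3:15,r4:10
  c10: CDB Mul1=80  regs: r0:Mul2,r1:Add1,r2:-2,r3:15,r4:10
  c11: -  regs: r0:Mul2,r1:Add1,r2:-2,r3:15,r4:10
  c12: CDB Add1=81  regs: r0:Mul2,r1:81,r2:-2,r3:15,r4:10
  c13: -  regs: r0:Mul2,r1:81,r2:-2,r3:15,r4:10
  c14: -  regs: r0:Mul2,r1:81,r2:-2,r3:15,r4:10
  c15: -  regs: r0:Mul2,r1:81,r2:-2,r3:15,r4:10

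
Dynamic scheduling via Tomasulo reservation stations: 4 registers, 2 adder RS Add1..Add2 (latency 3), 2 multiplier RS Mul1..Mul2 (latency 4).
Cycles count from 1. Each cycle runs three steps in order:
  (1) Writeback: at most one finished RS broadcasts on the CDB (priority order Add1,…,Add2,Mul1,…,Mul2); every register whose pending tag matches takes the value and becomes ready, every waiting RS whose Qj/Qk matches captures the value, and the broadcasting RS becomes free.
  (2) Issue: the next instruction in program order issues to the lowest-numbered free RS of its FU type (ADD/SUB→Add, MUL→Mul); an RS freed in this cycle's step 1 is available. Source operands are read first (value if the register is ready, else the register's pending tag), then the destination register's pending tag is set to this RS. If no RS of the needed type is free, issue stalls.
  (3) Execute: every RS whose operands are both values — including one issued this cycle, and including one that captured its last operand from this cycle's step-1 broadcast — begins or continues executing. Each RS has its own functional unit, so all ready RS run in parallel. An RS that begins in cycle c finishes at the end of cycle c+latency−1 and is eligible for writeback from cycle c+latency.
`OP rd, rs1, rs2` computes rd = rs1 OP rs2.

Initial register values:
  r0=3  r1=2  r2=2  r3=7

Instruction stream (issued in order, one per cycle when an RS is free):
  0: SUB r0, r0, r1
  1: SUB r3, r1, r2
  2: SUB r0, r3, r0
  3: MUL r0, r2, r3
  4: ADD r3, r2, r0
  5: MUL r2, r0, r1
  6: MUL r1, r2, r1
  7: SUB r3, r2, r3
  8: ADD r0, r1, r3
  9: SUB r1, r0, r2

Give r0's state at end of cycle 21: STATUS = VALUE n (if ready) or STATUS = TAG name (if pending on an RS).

  c1: issue SUB r0<-Add1  regs: r0:Add1,r1:2,r2:2,r3:7
  c2: issue SUB r3<-Add2  regs: r0:Add1,r1:2,r2:2,r3:Add2
  c3: stall  regs: r0:Add1,r1:2,r2:2,r3:Add2
  c4: CDB Add1=1; issue SUB r0<-Add1  regs: r0:Add1,r1:2,r2:2,r3:Add2
  c5: CDB Add2=0; issue MUL r0<-Mul1  regs: r0:Mul1,r1:2,r2:2,r3:0
  c6: issue ADD r3<-Add2  regs: r0:Mul1,r1:2,r2:2,r3:Add2
  c7: issue MUL r2<-Mul2  regs: r0:Mul1,r1:2,r2:Mul2,r3:Add2
  c8: CDB Add1=-1; stall  regs: r0:Mul1,r1:2,r2:Mul2,r3:Add2
  c9: CDB Mul1=0; issue MUL r1<-Mul1  regs: r0:0,r1:Mul1,r2:Mul2,r3:Add2
  c10: issue SUB r3<-Add1  regs: r0:0,r1:Mul1,r2:Mul2,r3:Add1
  c11: stall  regs: r0:0,r1:Mul1,r2:Mul2,r3:Add1
  c12: CDB Add2=2; issue ADD r0<-Add2  regs: r0:Add2,r1:Mul1,r2:Mul2,r3:Add1
  c13: CDB Mul2=0; stall  regs: r0:Add2,r1:Mul1,r2:0,r3:Add1
  c14: stall  regs: r0:Add2,r1:Mul1,r2:0,r3:Add1
  c15: stall  regs: r0:Add2,r1:Mul1,r2:0,r3:Add1
  c16: CDB Add1=-2; issue SUB r1<-Add1  regs: r0:Add2,r1:Add1,r2:0,r3:-2
  c17: CDB Mul1=0  regs: r0:Add2,r1:Add1,r2:0,r3:-2
  c18: -  regs: r0:Add2,r1:Add1,r2:0,r3:-2
  c19: -  regs: r0:Add2,r1:Add1,r2:0,r3:-2
  c20: CDB Add2=-2  regs: r0:-2,r1:Add1,r2:0,r3:-2
  c21: -  regs: r0:-2,r1:Add1,r2:0,r3:-2

STATUS = VALUE -2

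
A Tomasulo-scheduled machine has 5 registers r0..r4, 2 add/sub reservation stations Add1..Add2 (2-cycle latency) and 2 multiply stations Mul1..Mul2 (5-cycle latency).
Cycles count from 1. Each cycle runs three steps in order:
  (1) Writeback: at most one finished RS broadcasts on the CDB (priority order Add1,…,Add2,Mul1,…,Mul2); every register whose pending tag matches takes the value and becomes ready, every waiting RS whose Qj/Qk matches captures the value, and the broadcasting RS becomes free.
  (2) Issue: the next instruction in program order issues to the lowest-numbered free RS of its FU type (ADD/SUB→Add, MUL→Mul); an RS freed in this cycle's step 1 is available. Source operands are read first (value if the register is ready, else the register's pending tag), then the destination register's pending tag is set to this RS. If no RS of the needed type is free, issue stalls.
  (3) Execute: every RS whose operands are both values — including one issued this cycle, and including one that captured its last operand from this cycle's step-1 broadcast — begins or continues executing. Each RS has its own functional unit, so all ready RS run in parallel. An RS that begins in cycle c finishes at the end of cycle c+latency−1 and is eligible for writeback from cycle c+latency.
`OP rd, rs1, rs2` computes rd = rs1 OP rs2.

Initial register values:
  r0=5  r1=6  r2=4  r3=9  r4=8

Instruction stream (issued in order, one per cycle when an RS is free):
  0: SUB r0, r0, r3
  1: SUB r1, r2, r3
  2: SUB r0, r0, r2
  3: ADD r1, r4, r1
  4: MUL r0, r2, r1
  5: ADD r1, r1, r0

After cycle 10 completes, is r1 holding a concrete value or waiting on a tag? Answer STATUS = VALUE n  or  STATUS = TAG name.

STATUS = TAG Add1

c1: issue SUB r0<-Add1 | r0:Add1,r1:6,r2:4,r3:9,r4:8
c2: issue SUB r1<-Add2 | r0:Add1,r1:Add2,r2:4,r3:9,r4:8
c3: CDB Add1=-4; issue SUB r0<-Add1 | r0:Add1,r1:Add2,r2:4,r3:9,r4:8
c4: CDB Add2=-5; issue ADD r1<-Add2 | r0:Add1,r1:Add2,r2:4,r3:9,r4:8
c5: CDB Add1=-8; issue MUL r0<-Mul1 | r0:Mul1,r1:Add2,r2:4,r3:9,r4:8
c6: CDB Add2=3; issue ADD r1<-Add1 | r0:Mul1,r1:Add1,r2:4,r3:9,r4:8
c7: - | r0:Mul1,r1:Add1,r2:4,r3:9,r4:8
c8: - | r0:Mul1,r1:Add1,r2:4,r3:9,r4:8
c9: - | r0:Mul1,r1:Add1,r2:4,r3:9,r4:8
c10: - | r0:Mul1,r1:Add1,r2:4,r3:9,r4:8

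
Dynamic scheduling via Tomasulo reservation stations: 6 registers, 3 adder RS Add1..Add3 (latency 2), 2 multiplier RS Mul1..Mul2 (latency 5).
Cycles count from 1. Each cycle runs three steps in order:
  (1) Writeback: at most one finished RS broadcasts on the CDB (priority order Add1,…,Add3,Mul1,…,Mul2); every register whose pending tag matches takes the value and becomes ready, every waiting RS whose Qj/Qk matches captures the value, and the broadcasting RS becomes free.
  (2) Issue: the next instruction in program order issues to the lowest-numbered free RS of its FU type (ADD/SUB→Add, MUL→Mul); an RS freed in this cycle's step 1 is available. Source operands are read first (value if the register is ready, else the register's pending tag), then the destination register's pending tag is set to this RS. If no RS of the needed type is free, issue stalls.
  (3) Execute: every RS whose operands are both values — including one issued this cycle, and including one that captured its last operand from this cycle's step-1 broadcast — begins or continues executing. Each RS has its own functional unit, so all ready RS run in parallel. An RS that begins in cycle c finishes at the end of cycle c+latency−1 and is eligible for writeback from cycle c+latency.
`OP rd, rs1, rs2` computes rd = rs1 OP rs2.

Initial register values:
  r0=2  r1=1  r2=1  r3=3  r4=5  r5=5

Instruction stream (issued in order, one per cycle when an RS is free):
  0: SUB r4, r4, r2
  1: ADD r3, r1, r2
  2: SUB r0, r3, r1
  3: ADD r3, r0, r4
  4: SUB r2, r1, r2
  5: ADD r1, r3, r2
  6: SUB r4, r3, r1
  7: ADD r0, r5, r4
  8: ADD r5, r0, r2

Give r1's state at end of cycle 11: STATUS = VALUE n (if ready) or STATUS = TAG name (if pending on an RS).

STATUS = VALUE 5

c1: issue SUB r4<-Add1 | r0:2,r1:1,r2:1,r3:3,r4:Add1,r5:5
c2: issue ADD r3<-Add2 | r0:2,r1:1,r2:1,r3:Add2,r4:Add1,r5:5
c3: CDB Add1=4; issue SUB r0<-Add1 | r0:Add1,r1:1,r2:1,r3:Add2,r4:4,r5:5
c4: CDB Add2=2; issue ADD r3<-Add2 | r0:Add1,r1:1,r2:1,r3:Add2,r4:4,r5:5
c5: issue SUB r2<-Add3 | r0:Add1,r1:1,r2:Add3,r3:Add2,r4:4,r5:5
c6: CDB Add1=1; issue ADD r1<-Add1 | r0:1,r1:Add1,r2:Add3,r3:Add2,r4:4,r5:5
c7: CDB Add3=0; issue SUB r4<-Add3 | r0:1,r1:Add1,r2:0,r3:Add2,r4:Add3,r5:5
c8: CDB Add2=5; issue ADD r0<-Add2 | r0:Add2,r1:Add1,r2:0,r3:5,r4:Add3,r5:5
c9: stall | r0:Add2,r1:Add1,r2:0,r3:5,r4:Add3,r5:5
c10: CDB Add1=5; issue ADD r5<-Add1 | r0:Add2,r1:5,r2:0,r3:5,r4:Add3,r5:Add1
c11: - | r0:Add2,r1:5,r2:0,r3:5,r4:Add3,r5:Add1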